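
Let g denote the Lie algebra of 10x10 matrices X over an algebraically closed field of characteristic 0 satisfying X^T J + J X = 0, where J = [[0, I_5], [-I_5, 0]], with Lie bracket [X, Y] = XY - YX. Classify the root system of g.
This is sp(10), which has dimension 10(10+1)/2 = 55 and rank 10/2 = 5. In the classification of classical Lie algebras, the symplectic algebra sp(2n) has type C_n; here n = 5, so the Dynkin diagram is a chain of 5 nodes with a double edge at one end; the terminal node there is the unique long simple root (C_5). Hence the type is C_5.

C_5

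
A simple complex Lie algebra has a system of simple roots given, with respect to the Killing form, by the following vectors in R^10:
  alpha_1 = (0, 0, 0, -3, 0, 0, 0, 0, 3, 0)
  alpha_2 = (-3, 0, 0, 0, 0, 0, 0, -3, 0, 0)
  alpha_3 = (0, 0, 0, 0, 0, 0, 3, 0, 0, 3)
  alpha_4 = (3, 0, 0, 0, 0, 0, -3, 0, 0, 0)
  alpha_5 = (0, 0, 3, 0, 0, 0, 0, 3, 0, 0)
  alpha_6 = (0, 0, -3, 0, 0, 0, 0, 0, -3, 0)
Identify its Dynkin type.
Compute the Cartan integers a_ij = 2(alpha_i, alpha_j)/(alpha_j, alpha_j); the resulting 6x6 Cartan matrix is
[[2, 0, 0, 0, 0, -1], [0, 2, 0, -1, -1, 0], [0, 0, 2, -1, 0, 0], [0, -1, -1, 2, 0, 0], [0, -1, 0, 0, 2, -1], [-1, 0, 0, 0, -1, 2]].
All simple roots have the same length, so the diagram is simply laced. The associated Dynkin diagram is a chain of 6 nodes with single edges (A_6), so the type is A_6 (the algebra sl(7)).

type A_6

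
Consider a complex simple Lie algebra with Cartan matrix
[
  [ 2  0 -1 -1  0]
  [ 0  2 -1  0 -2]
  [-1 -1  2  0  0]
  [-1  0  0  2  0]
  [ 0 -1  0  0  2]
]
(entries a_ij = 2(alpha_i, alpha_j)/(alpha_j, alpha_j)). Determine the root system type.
type B_5

The matrix has rank 5 with 2's on the diagonal. Reading the off-diagonal entries as Dynkin edges (a single edge where a_ij = a_ji = -1; a double or triple edge where a_ij * a_ji = 2 or 3), the diagram is a chain of 5 nodes with a double edge at one end; the terminal node there is the unique short simple root (B_5). One simple-root ordering that puts it in standard form is (alpha_4, alpha_1, alpha_3, alpha_2, alpha_5). So the algebra is type B_5, i.e. so(11).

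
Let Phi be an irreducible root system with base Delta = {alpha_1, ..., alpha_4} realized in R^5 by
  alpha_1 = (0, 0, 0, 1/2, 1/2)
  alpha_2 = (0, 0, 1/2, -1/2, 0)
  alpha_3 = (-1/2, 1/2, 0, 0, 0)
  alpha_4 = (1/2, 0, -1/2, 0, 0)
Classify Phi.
Compute the Cartan integers a_ij = 2(alpha_i, alpha_j)/(alpha_j, alpha_j); the resulting 4x4 Cartan matrix is
[[2, -1, 0, 0], [-1, 2, 0, -1], [0, 0, 2, -1], [0, -1, -1, 2]].
All simple roots have the same length, so the diagram is simply laced. The associated Dynkin diagram is a chain of 4 nodes with single edges (A_4), so the type is A_4 (the algebra sl(5)).

A_4 (sl(5))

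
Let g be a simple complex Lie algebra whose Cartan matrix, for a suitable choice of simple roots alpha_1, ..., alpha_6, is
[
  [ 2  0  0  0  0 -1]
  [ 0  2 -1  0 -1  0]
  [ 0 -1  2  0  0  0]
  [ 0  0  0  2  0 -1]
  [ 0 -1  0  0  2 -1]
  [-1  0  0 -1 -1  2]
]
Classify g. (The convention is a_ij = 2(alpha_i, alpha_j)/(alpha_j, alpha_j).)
The matrix has rank 6 with 2's on the diagonal. Reading the off-diagonal entries as Dynkin edges (a single edge where a_ij = a_ji = -1; a double or triple edge where a_ij * a_ji = 2 or 3), the diagram is a chain of 4 nodes with a fork of two nodes at one end (D_6). One simple-root ordering that puts it in standard form is (alpha_3, alpha_2, alpha_5, alpha_6, alpha_4, alpha_1). So the algebra is type D_6, i.e. so(12).

D6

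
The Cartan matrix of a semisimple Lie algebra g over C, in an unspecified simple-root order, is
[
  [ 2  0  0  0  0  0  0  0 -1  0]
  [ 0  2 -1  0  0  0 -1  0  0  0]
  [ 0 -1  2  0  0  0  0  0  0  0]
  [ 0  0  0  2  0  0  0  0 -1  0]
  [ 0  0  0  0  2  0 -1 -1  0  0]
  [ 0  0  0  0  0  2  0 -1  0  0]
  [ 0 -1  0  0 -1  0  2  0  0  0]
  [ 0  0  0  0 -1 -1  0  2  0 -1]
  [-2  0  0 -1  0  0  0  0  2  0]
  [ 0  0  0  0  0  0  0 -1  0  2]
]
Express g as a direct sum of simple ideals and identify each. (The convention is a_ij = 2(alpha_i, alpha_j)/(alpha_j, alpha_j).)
The diagram associated to this matrix has two connected components: the simple roots {alpha_1, alpha_4, alpha_9} form a chain of 3 nodes with a double edge at one end; the terminal node there is the unique short simple root (B_3), and {alpha_2, alpha_3, alpha_5, alpha_6, alpha_7, alpha_8, alpha_10} form a chain of 5 nodes with a fork of two nodes at one end (D_7). A semisimple Lie algebra decomposes uniquely as the direct sum of simple ideals, one per connected component of its Dynkin diagram, so g ≅ B_3 ⊕ D_7 (dimension 21 + 91 = 112).

B3 + D7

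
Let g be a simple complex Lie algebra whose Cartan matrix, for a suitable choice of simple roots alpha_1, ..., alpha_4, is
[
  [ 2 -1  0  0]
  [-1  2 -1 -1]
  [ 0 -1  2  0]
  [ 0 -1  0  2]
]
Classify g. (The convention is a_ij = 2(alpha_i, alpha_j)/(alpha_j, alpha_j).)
D_4

The matrix has rank 4 with 2's on the diagonal. Reading the off-diagonal entries as Dynkin edges (a single edge where a_ij = a_ji = -1; a double or triple edge where a_ij * a_ji = 2 or 3), the diagram is a chain of 2 nodes with a fork of two nodes at one end (D_4). One simple-root ordering that puts it in standard form is (alpha_3, alpha_2, alpha_4, alpha_1). So the algebra is type D_4, i.e. so(8).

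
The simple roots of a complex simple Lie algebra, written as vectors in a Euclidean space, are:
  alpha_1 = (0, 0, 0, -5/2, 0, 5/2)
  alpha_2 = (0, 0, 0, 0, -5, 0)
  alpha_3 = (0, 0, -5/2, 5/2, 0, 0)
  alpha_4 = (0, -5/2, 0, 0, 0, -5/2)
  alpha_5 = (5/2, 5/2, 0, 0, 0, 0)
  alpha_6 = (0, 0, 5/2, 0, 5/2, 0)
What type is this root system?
Compute the Cartan integers a_ij = 2(alpha_i, alpha_j)/(alpha_j, alpha_j); the resulting 6x6 Cartan matrix is
[[2, 0, -1, -1, 0, 0], [0, 2, 0, 0, 0, -2], [-1, 0, 2, 0, 0, -1], [-1, 0, 0, 2, -1, 0], [0, 0, 0, -1, 2, 0], [0, -1, -1, 0, 0, 2]].
The roots have two lengths (squared-length ratio 2:1); the short ones are alpha_{1,3,4,5,6}. The associated Dynkin diagram is a chain of 6 nodes with a double edge at one end; the terminal node there is the unique long simple root (C_6), so the type is C_6 (the algebra sp(12)).

type C_6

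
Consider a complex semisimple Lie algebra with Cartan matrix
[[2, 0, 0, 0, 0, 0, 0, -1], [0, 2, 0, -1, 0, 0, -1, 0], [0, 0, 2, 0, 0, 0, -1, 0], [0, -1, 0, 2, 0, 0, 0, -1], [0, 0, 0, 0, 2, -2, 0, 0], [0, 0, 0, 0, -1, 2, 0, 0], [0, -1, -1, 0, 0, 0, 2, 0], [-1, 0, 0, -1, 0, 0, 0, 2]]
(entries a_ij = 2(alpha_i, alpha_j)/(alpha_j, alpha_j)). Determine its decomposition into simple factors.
A6 + B2

The diagram associated to this matrix has two connected components: the simple roots {alpha_1, alpha_2, alpha_3, alpha_4, alpha_7, alpha_8} form a chain of 6 nodes with single edges (A_6), and {alpha_5, alpha_6} form a chain of 2 nodes with a double edge at one end; the terminal node there is the unique short simple root (B_2). A semisimple Lie algebra decomposes uniquely as the direct sum of simple ideals, one per connected component of its Dynkin diagram, so g ≅ A_6 ⊕ B_2 (dimension 48 + 10 = 58).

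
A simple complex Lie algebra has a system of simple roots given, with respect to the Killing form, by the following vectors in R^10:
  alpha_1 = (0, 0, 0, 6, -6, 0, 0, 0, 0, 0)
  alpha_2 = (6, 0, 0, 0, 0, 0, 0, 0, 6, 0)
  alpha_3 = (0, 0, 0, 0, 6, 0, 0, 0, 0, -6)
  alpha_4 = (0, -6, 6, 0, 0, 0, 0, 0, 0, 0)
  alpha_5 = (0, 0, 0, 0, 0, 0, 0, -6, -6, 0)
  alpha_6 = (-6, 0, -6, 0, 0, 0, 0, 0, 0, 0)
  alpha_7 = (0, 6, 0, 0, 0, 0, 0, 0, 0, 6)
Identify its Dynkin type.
Compute the Cartan integers a_ij = 2(alpha_i, alpha_j)/(alpha_j, alpha_j); the resulting 7x7 Cartan matrix is
[[2, 0, -1, 0, 0, 0, 0], [0, 2, 0, 0, -1, -1, 0], [-1, 0, 2, 0, 0, 0, -1], [0, 0, 0, 2, 0, -1, -1], [0, -1, 0, 0, 2, 0, 0], [0, -1, 0, -1, 0, 2, 0], [0, 0, -1, -1, 0, 0, 2]].
All simple roots have the same length, so the diagram is simply laced. The associated Dynkin diagram is a chain of 7 nodes with single edges (A_7), so the type is A_7 (the algebra sl(8)).

A_7 (sl(8))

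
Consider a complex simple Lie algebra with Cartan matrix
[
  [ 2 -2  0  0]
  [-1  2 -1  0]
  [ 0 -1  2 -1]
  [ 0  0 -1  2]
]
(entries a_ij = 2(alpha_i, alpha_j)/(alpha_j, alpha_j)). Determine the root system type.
The matrix has rank 4 with 2's on the diagonal. Reading the off-diagonal entries as Dynkin edges (a single edge where a_ij = a_ji = -1; a double or triple edge where a_ij * a_ji = 2 or 3), the diagram is a chain of 4 nodes with a double edge at one end; the terminal node there is the unique long simple root (C_4). One simple-root ordering that puts it in standard form is (alpha_4, alpha_3, alpha_2, alpha_1). So the algebra is type C_4, i.e. sp(8).

type C_4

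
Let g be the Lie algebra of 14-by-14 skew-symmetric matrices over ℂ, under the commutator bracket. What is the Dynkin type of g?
D_7 (so(14))

This is so(14) with 14 even, which has dimension 14(14-1)/2 = 91 and rank 14/2 = 7. In the classification of classical Lie algebras, the orthogonal algebra so(2n) in an even number of variables has type D_n; here n = 7, so the Dynkin diagram is a chain of 5 nodes with a fork of two nodes at one end (D_7). Hence the type is D_7.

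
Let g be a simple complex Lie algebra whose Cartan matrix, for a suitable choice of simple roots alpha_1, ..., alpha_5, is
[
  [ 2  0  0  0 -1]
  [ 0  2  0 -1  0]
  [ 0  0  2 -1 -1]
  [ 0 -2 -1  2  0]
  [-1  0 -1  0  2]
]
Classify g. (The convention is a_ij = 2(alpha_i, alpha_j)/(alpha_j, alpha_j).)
The matrix has rank 5 with 2's on the diagonal. Reading the off-diagonal entries as Dynkin edges (a single edge where a_ij = a_ji = -1; a double or triple edge where a_ij * a_ji = 2 or 3), the diagram is a chain of 5 nodes with a double edge at one end; the terminal node there is the unique short simple root (B_5). One simple-root ordering that puts it in standard form is (alpha_1, alpha_5, alpha_3, alpha_4, alpha_2). So the algebra is type B_5, i.e. so(11).

B5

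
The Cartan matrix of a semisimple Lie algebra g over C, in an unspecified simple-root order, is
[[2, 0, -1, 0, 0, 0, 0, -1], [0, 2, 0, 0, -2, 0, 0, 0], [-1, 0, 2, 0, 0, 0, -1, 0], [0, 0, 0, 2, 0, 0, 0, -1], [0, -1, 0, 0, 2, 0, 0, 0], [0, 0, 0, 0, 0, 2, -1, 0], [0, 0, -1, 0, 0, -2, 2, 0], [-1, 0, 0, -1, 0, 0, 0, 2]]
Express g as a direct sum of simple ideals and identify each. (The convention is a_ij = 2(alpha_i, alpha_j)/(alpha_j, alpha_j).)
B_2 (so(5)) + B_6 (so(13))

The diagram associated to this matrix has two connected components: the simple roots {alpha_2, alpha_5} form a chain of 2 nodes with a double edge at one end; the terminal node there is the unique short simple root (B_2), and {alpha_1, alpha_3, alpha_4, alpha_6, alpha_7, alpha_8} form a chain of 6 nodes with a double edge at one end; the terminal node there is the unique short simple root (B_6). A semisimple Lie algebra decomposes uniquely as the direct sum of simple ideals, one per connected component of its Dynkin diagram, so g ≅ B_2 ⊕ B_6 (dimension 10 + 78 = 88).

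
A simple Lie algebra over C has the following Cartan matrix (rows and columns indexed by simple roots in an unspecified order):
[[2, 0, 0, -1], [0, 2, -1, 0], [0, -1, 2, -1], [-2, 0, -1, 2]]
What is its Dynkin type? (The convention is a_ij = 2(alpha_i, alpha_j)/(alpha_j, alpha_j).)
The matrix has rank 4 with 2's on the diagonal. Reading the off-diagonal entries as Dynkin edges (a single edge where a_ij = a_ji = -1; a double or triple edge where a_ij * a_ji = 2 or 3), the diagram is a chain of 4 nodes with a double edge at one end; the terminal node there is the unique short simple root (B_4). One simple-root ordering that puts it in standard form is (alpha_2, alpha_3, alpha_4, alpha_1). So the algebra is type B_4, i.e. so(9).

type B_4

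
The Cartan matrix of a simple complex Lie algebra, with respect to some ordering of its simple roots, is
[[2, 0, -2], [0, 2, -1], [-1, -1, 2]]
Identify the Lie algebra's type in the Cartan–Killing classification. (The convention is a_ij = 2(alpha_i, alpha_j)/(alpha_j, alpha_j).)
The matrix has rank 3 with 2's on the diagonal. Reading the off-diagonal entries as Dynkin edges (a single edge where a_ij = a_ji = -1; a double or triple edge where a_ij * a_ji = 2 or 3), the diagram is a chain of 3 nodes with a double edge at one end; the terminal node there is the unique long simple root (C_3). One simple-root ordering that puts it in standard form is (alpha_2, alpha_3, alpha_1). So the algebra is type C_3, i.e. sp(6).

C3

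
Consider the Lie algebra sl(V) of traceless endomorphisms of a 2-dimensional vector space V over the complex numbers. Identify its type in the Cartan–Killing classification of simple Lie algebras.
A1

This is sl(2), which has dimension 2^2 - 1 = 3 and rank 2 - 1 = 1 (a Cartan subalgebra is the diagonal traceless matrices). In the classification of classical Lie algebras, the special linear algebra sl(n+1) has type A_n; here n = 1, so the Dynkin diagram is a chain of 1 nodes with single edges (A_1). Hence the type is A_1.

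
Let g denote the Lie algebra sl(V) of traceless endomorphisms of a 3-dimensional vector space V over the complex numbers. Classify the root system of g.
This is sl(3), which has dimension 3^2 - 1 = 8 and rank 3 - 1 = 2 (a Cartan subalgebra is the diagonal traceless matrices). In the classification of classical Lie algebras, the special linear algebra sl(n+1) has type A_n; here n = 2, so the Dynkin diagram is a chain of 2 nodes with single edges (A_2). Hence the type is A_2.

type A_2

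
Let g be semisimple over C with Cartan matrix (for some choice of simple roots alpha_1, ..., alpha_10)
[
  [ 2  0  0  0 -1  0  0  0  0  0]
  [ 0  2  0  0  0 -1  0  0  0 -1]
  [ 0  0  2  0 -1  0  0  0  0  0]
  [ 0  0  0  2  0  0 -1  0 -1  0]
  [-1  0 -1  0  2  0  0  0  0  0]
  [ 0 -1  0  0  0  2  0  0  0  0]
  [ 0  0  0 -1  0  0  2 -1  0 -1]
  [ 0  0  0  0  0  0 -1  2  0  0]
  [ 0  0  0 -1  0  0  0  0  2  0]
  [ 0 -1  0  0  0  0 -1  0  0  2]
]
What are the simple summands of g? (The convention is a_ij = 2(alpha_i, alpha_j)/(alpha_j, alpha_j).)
The diagram associated to this matrix has two connected components: the simple roots {alpha_1, alpha_3, alpha_5} form a chain of 3 nodes with single edges (A_3), and {alpha_2, alpha_4, alpha_6, alpha_7, alpha_8, alpha_9, alpha_10} form a chain of 6 nodes with one extra node attached to the third node from one end (E_7). A semisimple Lie algebra decomposes uniquely as the direct sum of simple ideals, one per connected component of its Dynkin diagram, so g ≅ A_3 ⊕ E_7 (dimension 15 + 133 = 148).

A_3 (sl(4)) + E_7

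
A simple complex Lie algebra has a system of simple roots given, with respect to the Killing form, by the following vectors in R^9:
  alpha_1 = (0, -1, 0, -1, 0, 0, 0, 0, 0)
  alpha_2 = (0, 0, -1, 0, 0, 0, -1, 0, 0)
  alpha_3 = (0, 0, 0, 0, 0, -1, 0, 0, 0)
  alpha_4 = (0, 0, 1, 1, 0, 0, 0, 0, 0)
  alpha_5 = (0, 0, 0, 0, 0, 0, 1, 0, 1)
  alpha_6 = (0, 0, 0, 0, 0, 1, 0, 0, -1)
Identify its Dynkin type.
B_6 (so(13))

Compute the Cartan integers a_ij = 2(alpha_i, alpha_j)/(alpha_j, alpha_j); the resulting 6x6 Cartan matrix is
[[2, 0, 0, -1, 0, 0], [0, 2, 0, -1, -1, 0], [0, 0, 2, 0, 0, -1], [-1, -1, 0, 2, 0, 0], [0, -1, 0, 0, 2, -1], [0, 0, -2, 0, -1, 2]].
The roots have two lengths (squared-length ratio 2:1); the short ones are alpha_{3}. The associated Dynkin diagram is a chain of 6 nodes with a double edge at one end; the terminal node there is the unique short simple root (B_6), so the type is B_6 (the algebra so(13)).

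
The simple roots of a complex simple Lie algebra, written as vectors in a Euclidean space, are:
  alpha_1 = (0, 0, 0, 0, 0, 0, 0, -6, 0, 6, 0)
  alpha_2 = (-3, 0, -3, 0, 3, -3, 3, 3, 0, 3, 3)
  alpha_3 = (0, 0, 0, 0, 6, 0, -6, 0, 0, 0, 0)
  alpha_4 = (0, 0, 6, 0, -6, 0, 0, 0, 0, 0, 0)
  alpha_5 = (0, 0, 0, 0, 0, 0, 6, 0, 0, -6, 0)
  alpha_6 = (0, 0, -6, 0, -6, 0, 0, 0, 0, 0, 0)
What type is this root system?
Compute the Cartan integers a_ij = 2(alpha_i, alpha_j)/(alpha_j, alpha_j); the resulting 6x6 Cartan matrix is
[[2, 0, 0, 0, -1, 0], [0, 2, 0, -1, 0, 0], [0, 0, 2, -1, -1, -1], [0, -1, -1, 2, 0, 0], [-1, 0, -1, 0, 2, 0], [0, 0, -1, 0, 0, 2]].
All simple roots have the same length, so the diagram is simply laced. The associated Dynkin diagram is a chain of 5 nodes with one extra node attached to the third node from one end (E_6), so the type is E_6.

E6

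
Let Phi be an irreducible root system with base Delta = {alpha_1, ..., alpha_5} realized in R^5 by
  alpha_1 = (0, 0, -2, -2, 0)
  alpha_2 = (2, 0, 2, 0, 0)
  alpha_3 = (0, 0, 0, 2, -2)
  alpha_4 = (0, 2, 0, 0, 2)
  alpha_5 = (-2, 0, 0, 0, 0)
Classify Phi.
Compute the Cartan integers a_ij = 2(alpha_i, alpha_j)/(alpha_j, alpha_j); the resulting 5x5 Cartan matrix is
[[2, -1, -1, 0, 0], [-1, 2, 0, 0, -2], [-1, 0, 2, -1, 0], [0, 0, -1, 2, 0], [0, -1, 0, 0, 2]].
The roots have two lengths (squared-length ratio 2:1); the short ones are alpha_{5}. The associated Dynkin diagram is a chain of 5 nodes with a double edge at one end; the terminal node there is the unique short simple root (B_5), so the type is B_5 (the algebra so(11)).

type B_5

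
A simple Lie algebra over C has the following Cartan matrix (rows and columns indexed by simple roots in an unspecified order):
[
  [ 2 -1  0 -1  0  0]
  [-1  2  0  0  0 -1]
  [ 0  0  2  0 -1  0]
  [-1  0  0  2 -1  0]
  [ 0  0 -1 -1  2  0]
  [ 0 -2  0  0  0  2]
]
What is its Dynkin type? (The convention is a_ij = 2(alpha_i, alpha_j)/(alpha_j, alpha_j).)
The matrix has rank 6 with 2's on the diagonal. Reading the off-diagonal entries as Dynkin edges (a single edge where a_ij = a_ji = -1; a double or triple edge where a_ij * a_ji = 2 or 3), the diagram is a chain of 6 nodes with a double edge at one end; the terminal node there is the unique long simple root (C_6). One simple-root ordering that puts it in standard form is (alpha_3, alpha_5, alpha_4, alpha_1, alpha_2, alpha_6). So the algebra is type C_6, i.e. sp(12).

C_6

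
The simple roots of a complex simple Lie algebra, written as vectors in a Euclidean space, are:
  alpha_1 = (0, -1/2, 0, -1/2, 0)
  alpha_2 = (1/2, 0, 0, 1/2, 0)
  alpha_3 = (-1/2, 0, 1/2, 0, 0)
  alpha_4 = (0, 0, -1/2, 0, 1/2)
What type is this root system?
A_4 (sl(5))

Compute the Cartan integers a_ij = 2(alpha_i, alpha_j)/(alpha_j, alpha_j); the resulting 4x4 Cartan matrix is
[[2, -1, 0, 0], [-1, 2, -1, 0], [0, -1, 2, -1], [0, 0, -1, 2]].
All simple roots have the same length, so the diagram is simply laced. The associated Dynkin diagram is a chain of 4 nodes with single edges (A_4), so the type is A_4 (the algebra sl(5)).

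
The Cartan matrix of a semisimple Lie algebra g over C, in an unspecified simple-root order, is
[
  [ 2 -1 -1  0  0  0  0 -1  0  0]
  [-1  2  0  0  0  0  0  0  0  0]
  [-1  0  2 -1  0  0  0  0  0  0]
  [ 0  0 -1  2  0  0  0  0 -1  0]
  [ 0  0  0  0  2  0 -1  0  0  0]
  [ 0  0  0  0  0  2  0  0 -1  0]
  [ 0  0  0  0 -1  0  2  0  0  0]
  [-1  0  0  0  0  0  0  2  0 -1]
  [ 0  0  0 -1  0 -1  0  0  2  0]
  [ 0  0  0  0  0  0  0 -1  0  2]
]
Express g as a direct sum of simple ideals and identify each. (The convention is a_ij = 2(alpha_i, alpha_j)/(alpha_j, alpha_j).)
The diagram associated to this matrix has two connected components: the simple roots {alpha_5, alpha_7} form a chain of 2 nodes with single edges (A_2), and {alpha_1, alpha_2, alpha_3, alpha_4, alpha_6, alpha_8, alpha_9, alpha_10} form a chain of 7 nodes with one extra node attached to the third node from one end (E_8). A semisimple Lie algebra decomposes uniquely as the direct sum of simple ideals, one per connected component of its Dynkin diagram, so g ≅ A_2 ⊕ E_8 (dimension 8 + 248 = 256).

type A_2 ⊕ type E_8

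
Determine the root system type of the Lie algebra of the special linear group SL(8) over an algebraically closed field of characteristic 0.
This is sl(8), which has dimension 8^2 - 1 = 63 and rank 8 - 1 = 7 (a Cartan subalgebra is the diagonal traceless matrices). In the classification of classical Lie algebras, the special linear algebra sl(n+1) has type A_n; here n = 7, so the Dynkin diagram is a chain of 7 nodes with single edges (A_7). Hence the type is A_7.

A_7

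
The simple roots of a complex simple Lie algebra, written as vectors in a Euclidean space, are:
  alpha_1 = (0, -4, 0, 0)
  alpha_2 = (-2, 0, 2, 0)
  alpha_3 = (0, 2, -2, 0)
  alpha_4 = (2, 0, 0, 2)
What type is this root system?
Compute the Cartan integers a_ij = 2(alpha_i, alpha_j)/(alpha_j, alpha_j); the resulting 4x4 Cartan matrix is
[[2, 0, -2, 0], [0, 2, -1, -1], [-1, -1, 2, 0], [0, -1, 0, 2]].
The roots have two lengths (squared-length ratio 2:1); the short ones are alpha_{2,3,4}. The associated Dynkin diagram is a chain of 4 nodes with a double edge at one end; the terminal node there is the unique long simple root (C_4), so the type is C_4 (the algebra sp(8)).

C_4 (sp(8))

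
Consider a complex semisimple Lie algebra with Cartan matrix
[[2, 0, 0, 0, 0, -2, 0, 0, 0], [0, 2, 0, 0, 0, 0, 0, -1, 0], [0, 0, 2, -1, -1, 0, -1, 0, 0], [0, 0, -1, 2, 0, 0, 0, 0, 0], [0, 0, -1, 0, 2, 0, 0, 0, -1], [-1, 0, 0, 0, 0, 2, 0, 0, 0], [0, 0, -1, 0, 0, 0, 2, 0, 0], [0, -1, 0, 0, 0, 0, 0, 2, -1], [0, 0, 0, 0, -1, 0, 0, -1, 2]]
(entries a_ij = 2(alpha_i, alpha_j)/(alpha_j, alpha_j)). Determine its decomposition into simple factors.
The diagram associated to this matrix has two connected components: the simple roots {alpha_1, alpha_6} form a chain of 2 nodes with a double edge at one end; the terminal node there is the unique short simple root (B_2), and {alpha_2, alpha_3, alpha_4, alpha_5, alpha_7, alpha_8, alpha_9} form a chain of 5 nodes with a fork of two nodes at one end (D_7). A semisimple Lie algebra decomposes uniquely as the direct sum of simple ideals, one per connected component of its Dynkin diagram, so g ≅ B_2 ⊕ D_7 (dimension 10 + 91 = 101).

B2 ⊕ D7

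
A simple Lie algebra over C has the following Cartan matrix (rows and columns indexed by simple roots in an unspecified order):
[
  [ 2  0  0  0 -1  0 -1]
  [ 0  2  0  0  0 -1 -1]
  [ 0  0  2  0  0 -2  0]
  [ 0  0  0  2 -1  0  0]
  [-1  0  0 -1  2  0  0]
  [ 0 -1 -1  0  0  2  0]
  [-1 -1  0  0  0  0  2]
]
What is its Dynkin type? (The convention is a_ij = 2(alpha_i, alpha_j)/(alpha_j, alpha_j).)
C_7

The matrix has rank 7 with 2's on the diagonal. Reading the off-diagonal entries as Dynkin edges (a single edge where a_ij = a_ji = -1; a double or triple edge where a_ij * a_ji = 2 or 3), the diagram is a chain of 7 nodes with a double edge at one end; the terminal node there is the unique long simple root (C_7). One simple-root ordering that puts it in standard form is (alpha_4, alpha_5, alpha_1, alpha_7, alpha_2, alpha_6, alpha_3). So the algebra is type C_7, i.e. sp(14).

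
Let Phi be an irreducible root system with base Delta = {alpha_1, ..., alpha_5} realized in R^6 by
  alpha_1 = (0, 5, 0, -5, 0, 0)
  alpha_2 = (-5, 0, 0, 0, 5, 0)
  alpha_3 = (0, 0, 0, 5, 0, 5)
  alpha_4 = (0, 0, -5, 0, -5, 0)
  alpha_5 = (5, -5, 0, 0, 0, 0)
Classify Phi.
A5

Compute the Cartan integers a_ij = 2(alpha_i, alpha_j)/(alpha_j, alpha_j); the resulting 5x5 Cartan matrix is
[[2, 0, -1, 0, -1], [0, 2, 0, -1, -1], [-1, 0, 2, 0, 0], [0, -1, 0, 2, 0], [-1, -1, 0, 0, 2]].
All simple roots have the same length, so the diagram is simply laced. The associated Dynkin diagram is a chain of 5 nodes with single edges (A_5), so the type is A_5 (the algebra sl(6)).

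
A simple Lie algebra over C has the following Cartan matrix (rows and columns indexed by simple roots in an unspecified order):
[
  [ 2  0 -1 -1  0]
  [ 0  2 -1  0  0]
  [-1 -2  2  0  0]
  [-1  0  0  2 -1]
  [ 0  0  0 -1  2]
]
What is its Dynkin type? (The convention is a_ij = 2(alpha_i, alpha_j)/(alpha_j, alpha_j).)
B_5 (so(11))

The matrix has rank 5 with 2's on the diagonal. Reading the off-diagonal entries as Dynkin edges (a single edge where a_ij = a_ji = -1; a double or triple edge where a_ij * a_ji = 2 or 3), the diagram is a chain of 5 nodes with a double edge at one end; the terminal node there is the unique short simple root (B_5). One simple-root ordering that puts it in standard form is (alpha_5, alpha_4, alpha_1, alpha_3, alpha_2). So the algebra is type B_5, i.e. so(11).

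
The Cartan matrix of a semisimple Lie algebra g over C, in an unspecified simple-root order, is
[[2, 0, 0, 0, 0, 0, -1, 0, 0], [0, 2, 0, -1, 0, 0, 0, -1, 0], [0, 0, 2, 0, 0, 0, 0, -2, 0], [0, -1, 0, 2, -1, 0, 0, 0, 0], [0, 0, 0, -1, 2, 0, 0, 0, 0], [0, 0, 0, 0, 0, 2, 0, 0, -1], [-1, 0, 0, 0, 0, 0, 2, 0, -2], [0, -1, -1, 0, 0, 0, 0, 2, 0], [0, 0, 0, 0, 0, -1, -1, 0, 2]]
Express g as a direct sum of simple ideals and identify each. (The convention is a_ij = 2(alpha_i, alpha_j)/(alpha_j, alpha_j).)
C_5 + F_4

The diagram associated to this matrix has two connected components: the simple roots {alpha_2, alpha_3, alpha_4, alpha_5, alpha_8} form a chain of 5 nodes with a double edge at one end; the terminal node there is the unique long simple root (C_5), and {alpha_1, alpha_6, alpha_7, alpha_9} form a chain of 4 nodes with a double edge between the middle two (F_4). A semisimple Lie algebra decomposes uniquely as the direct sum of simple ideals, one per connected component of its Dynkin diagram, so g ≅ C_5 ⊕ F_4 (dimension 55 + 52 = 107).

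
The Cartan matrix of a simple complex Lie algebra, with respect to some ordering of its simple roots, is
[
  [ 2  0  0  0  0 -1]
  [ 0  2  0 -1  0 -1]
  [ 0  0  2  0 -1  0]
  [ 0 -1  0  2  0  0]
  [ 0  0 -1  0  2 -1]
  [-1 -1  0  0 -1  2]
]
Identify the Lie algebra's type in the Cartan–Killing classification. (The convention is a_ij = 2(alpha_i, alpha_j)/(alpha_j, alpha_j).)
The matrix has rank 6 with 2's on the diagonal. Reading the off-diagonal entries as Dynkin edges (a single edge where a_ij = a_ji = -1; a double or triple edge where a_ij * a_ji = 2 or 3), the diagram is a chain of 5 nodes with one extra node attached to the third node from one end (E_6). One simple-root ordering that puts it in standard form is (alpha_3, alpha_1, alpha_5, alpha_6, alpha_2, alpha_4). So the algebra is type E_6.

E_6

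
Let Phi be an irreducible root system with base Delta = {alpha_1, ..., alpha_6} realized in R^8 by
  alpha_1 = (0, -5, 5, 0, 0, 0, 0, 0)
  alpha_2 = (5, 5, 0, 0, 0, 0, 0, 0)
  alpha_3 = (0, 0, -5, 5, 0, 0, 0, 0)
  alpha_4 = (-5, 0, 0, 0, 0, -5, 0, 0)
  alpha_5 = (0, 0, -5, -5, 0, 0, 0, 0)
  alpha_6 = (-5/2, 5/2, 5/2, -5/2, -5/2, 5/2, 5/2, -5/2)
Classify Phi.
E_6

Compute the Cartan integers a_ij = 2(alpha_i, alpha_j)/(alpha_j, alpha_j); the resulting 6x6 Cartan matrix is
[[2, -1, -1, 0, -1, 0], [-1, 2, 0, -1, 0, 0], [-1, 0, 2, 0, 0, -1], [0, -1, 0, 2, 0, 0], [-1, 0, 0, 0, 2, 0], [0, 0, -1, 0, 0, 2]].
All simple roots have the same length, so the diagram is simply laced. The associated Dynkin diagram is a chain of 5 nodes with one extra node attached to the third node from one end (E_6), so the type is E_6.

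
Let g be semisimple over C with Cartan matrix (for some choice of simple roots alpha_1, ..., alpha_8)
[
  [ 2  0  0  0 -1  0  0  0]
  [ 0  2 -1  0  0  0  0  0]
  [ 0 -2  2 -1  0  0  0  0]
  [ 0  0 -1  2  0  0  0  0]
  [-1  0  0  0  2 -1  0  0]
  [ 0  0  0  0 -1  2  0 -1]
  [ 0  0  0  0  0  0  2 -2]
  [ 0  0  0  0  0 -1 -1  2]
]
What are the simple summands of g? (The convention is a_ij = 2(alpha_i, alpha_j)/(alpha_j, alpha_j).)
The diagram associated to this matrix has two connected components: the simple roots {alpha_2, alpha_3, alpha_4} form a chain of 3 nodes with a double edge at one end; the terminal node there is the unique short simple root (B_3), and {alpha_1, alpha_5, alpha_6, alpha_7, alpha_8} form a chain of 5 nodes with a double edge at one end; the terminal node there is the unique long simple root (C_5). A semisimple Lie algebra decomposes uniquely as the direct sum of simple ideals, one per connected component of its Dynkin diagram, so g ≅ B_3 ⊕ C_5 (dimension 21 + 55 = 76).

B_3 (so(7)) + C_5 (sp(10))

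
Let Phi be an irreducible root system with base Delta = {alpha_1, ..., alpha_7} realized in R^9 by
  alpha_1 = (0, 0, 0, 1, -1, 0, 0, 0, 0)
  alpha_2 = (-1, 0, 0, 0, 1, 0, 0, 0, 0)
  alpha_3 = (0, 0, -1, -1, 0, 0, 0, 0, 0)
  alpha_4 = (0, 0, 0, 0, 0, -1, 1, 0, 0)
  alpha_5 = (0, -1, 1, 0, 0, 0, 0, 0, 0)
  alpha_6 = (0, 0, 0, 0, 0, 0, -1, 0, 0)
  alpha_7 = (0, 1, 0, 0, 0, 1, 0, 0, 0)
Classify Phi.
B_7

Compute the Cartan integers a_ij = 2(alpha_i, alpha_j)/(alpha_j, alpha_j); the resulting 7x7 Cartan matrix is
[[2, -1, -1, 0, 0, 0, 0], [-1, 2, 0, 0, 0, 0, 0], [-1, 0, 2, 0, -1, 0, 0], [0, 0, 0, 2, 0, -2, -1], [0, 0, -1, 0, 2, 0, -1], [0, 0, 0, -1, 0, 2, 0], [0, 0, 0, -1, -1, 0, 2]].
The roots have two lengths (squared-length ratio 2:1); the short ones are alpha_{6}. The associated Dynkin diagram is a chain of 7 nodes with a double edge at one end; the terminal node there is the unique short simple root (B_7), so the type is B_7 (the algebra so(15)).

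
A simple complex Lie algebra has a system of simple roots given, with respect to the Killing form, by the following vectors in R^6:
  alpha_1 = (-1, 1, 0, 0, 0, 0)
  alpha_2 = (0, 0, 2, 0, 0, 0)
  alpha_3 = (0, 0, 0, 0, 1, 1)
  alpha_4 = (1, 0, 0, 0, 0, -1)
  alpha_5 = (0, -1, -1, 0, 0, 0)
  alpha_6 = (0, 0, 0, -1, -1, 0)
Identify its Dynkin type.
C6

Compute the Cartan integers a_ij = 2(alpha_i, alpha_j)/(alpha_j, alpha_j); the resulting 6x6 Cartan matrix is
[[2, 0, 0, -1, -1, 0], [0, 2, 0, 0, -2, 0], [0, 0, 2, -1, 0, -1], [-1, 0, -1, 2, 0, 0], [-1, -1, 0, 0, 2, 0], [0, 0, -1, 0, 0, 2]].
The roots have two lengths (squared-length ratio 2:1); the short ones are alpha_{1,3,4,5,6}. The associated Dynkin diagram is a chain of 6 nodes with a double edge at one end; the terminal node there is the unique long simple root (C_6), so the type is C_6 (the algebra sp(12)).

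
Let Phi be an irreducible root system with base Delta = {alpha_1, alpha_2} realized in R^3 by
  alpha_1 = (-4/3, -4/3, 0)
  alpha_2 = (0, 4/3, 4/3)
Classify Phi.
Compute the Cartan integers a_ij = 2(alpha_i, alpha_j)/(alpha_j, alpha_j); the resulting 2x2 Cartan matrix is
[[2, -1], [-1, 2]].
All simple roots have the same length, so the diagram is simply laced. The associated Dynkin diagram is a chain of 2 nodes with single edges (A_2), so the type is A_2 (the algebra sl(3)).

type A_2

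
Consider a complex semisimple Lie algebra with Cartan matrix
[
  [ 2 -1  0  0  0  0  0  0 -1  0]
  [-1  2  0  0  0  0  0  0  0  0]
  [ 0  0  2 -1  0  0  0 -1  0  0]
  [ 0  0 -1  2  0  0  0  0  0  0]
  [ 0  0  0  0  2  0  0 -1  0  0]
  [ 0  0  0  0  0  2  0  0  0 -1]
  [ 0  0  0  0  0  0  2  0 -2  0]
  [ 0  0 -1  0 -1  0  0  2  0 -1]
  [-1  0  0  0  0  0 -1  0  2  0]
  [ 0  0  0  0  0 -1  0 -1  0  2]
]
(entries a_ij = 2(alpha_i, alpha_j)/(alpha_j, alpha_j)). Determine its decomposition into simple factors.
The diagram associated to this matrix has two connected components: the simple roots {alpha_1, alpha_2, alpha_7, alpha_9} form a chain of 4 nodes with a double edge at one end; the terminal node there is the unique long simple root (C_4), and {alpha_3, alpha_4, alpha_5, alpha_6, alpha_8, alpha_10} form a chain of 5 nodes with one extra node attached to the third node from one end (E_6). A semisimple Lie algebra decomposes uniquely as the direct sum of simple ideals, one per connected component of its Dynkin diagram, so g ≅ C_4 ⊕ E_6 (dimension 36 + 78 = 114).

C_4 ⊕ E_6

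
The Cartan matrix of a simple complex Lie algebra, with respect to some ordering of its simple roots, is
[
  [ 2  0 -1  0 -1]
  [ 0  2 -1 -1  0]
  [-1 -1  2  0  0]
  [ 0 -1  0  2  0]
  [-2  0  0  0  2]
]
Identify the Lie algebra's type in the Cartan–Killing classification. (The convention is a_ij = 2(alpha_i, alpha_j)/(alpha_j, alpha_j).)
C_5

The matrix has rank 5 with 2's on the diagonal. Reading the off-diagonal entries as Dynkin edges (a single edge where a_ij = a_ji = -1; a double or triple edge where a_ij * a_ji = 2 or 3), the diagram is a chain of 5 nodes with a double edge at one end; the terminal node there is the unique long simple root (C_5). One simple-root ordering that puts it in standard form is (alpha_4, alpha_2, alpha_3, alpha_1, alpha_5). So the algebra is type C_5, i.e. sp(10).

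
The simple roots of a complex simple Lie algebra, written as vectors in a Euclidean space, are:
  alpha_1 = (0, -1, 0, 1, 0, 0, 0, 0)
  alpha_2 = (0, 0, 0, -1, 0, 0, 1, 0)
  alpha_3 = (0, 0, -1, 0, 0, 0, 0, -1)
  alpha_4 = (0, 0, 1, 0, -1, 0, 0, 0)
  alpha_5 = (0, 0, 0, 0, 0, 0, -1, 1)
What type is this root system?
Compute the Cartan integers a_ij = 2(alpha_i, alpha_j)/(alpha_j, alpha_j); the resulting 5x5 Cartan matrix is
[[2, -1, 0, 0, 0], [-1, 2, 0, 0, -1], [0, 0, 2, -1, -1], [0, 0, -1, 2, 0], [0, -1, -1, 0, 2]].
All simple roots have the same length, so the diagram is simply laced. The associated Dynkin diagram is a chain of 5 nodes with single edges (A_5), so the type is A_5 (the algebra sl(6)).

A_5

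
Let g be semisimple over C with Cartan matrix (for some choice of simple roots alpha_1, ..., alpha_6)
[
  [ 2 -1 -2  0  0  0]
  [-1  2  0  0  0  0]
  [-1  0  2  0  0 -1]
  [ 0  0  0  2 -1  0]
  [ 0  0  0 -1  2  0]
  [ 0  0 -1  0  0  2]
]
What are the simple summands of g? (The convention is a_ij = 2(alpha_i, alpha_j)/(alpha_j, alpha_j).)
A_2 (sl(3)) + F_4

The diagram associated to this matrix has two connected components: the simple roots {alpha_4, alpha_5} form a chain of 2 nodes with single edges (A_2), and {alpha_1, alpha_2, alpha_3, alpha_6} form a chain of 4 nodes with a double edge between the middle two (F_4). A semisimple Lie algebra decomposes uniquely as the direct sum of simple ideals, one per connected component of its Dynkin diagram, so g ≅ A_2 ⊕ F_4 (dimension 8 + 52 = 60).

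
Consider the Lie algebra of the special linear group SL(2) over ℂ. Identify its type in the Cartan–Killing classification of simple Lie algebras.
type A_1

This is sl(2), which has dimension 2^2 - 1 = 3 and rank 2 - 1 = 1 (a Cartan subalgebra is the diagonal traceless matrices). In the classification of classical Lie algebras, the special linear algebra sl(n+1) has type A_n; here n = 1, so the Dynkin diagram is a chain of 1 nodes with single edges (A_1). Hence the type is A_1.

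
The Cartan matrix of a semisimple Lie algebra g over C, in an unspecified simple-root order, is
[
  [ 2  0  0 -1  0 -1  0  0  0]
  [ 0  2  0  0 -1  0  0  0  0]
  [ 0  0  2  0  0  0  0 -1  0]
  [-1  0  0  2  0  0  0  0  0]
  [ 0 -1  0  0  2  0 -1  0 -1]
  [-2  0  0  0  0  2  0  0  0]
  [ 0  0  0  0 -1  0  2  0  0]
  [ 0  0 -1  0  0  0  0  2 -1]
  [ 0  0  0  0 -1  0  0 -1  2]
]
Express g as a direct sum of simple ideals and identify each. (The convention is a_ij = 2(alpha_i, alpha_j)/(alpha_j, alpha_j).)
type C_3 ⊕ type D_6

The diagram associated to this matrix has two connected components: the simple roots {alpha_1, alpha_4, alpha_6} form a chain of 3 nodes with a double edge at one end; the terminal node there is the unique long simple root (C_3), and {alpha_2, alpha_3, alpha_5, alpha_7, alpha_8, alpha_9} form a chain of 4 nodes with a fork of two nodes at one end (D_6). A semisimple Lie algebra decomposes uniquely as the direct sum of simple ideals, one per connected component of its Dynkin diagram, so g ≅ C_3 ⊕ D_6 (dimension 21 + 66 = 87).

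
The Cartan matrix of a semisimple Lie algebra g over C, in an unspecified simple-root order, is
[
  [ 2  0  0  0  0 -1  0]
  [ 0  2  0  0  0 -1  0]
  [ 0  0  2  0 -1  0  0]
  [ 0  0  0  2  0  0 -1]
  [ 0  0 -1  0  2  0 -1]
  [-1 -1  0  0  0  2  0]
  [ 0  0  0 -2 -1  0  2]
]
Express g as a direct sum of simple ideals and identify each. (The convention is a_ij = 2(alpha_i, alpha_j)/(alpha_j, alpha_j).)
The diagram associated to this matrix has two connected components: the simple roots {alpha_1, alpha_2, alpha_6} form a chain of 3 nodes with single edges (A_3), and {alpha_3, alpha_4, alpha_5, alpha_7} form a chain of 4 nodes with a double edge at one end; the terminal node there is the unique short simple root (B_4). A semisimple Lie algebra decomposes uniquely as the direct sum of simple ideals, one per connected component of its Dynkin diagram, so g ≅ A_3 ⊕ B_4 (dimension 15 + 36 = 51).

A3 ⊕ B4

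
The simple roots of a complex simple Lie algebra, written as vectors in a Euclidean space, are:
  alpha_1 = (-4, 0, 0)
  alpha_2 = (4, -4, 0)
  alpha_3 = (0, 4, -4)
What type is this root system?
B_3

Compute the Cartan integers a_ij = 2(alpha_i, alpha_j)/(alpha_j, alpha_j); the resulting 3x3 Cartan matrix is
[[2, -1, 0], [-2, 2, -1], [0, -1, 2]].
The roots have two lengths (squared-length ratio 2:1); the short ones are alpha_{1}. The associated Dynkin diagram is a chain of 3 nodes with a double edge at one end; the terminal node there is the unique short simple root (B_3), so the type is B_3 (the algebra so(7)).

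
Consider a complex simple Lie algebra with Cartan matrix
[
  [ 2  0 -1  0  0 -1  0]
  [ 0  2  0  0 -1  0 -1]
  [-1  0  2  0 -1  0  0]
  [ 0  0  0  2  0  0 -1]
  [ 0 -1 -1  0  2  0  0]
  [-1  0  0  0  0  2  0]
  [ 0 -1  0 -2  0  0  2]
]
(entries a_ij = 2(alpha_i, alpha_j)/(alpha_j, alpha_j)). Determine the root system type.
The matrix has rank 7 with 2's on the diagonal. Reading the off-diagonal entries as Dynkin edges (a single edge where a_ij = a_ji = -1; a double or triple edge where a_ij * a_ji = 2 or 3), the diagram is a chain of 7 nodes with a double edge at one end; the terminal node there is the unique short simple root (B_7). One simple-root ordering that puts it in standard form is (alpha_6, alpha_1, alpha_3, alpha_5, alpha_2, alpha_7, alpha_4). So the algebra is type B_7, i.e. so(15).

B7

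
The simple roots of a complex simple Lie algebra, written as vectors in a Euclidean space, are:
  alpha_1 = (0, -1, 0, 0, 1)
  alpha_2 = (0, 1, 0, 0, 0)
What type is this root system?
B2

Compute the Cartan integers a_ij = 2(alpha_i, alpha_j)/(alpha_j, alpha_j); the resulting 2x2 Cartan matrix is
[[2, -2], [-1, 2]].
The roots have two lengths (squared-length ratio 2:1); the short ones are alpha_{2}. The associated Dynkin diagram is a chain of 2 nodes with a double edge at one end; the terminal node there is the unique short simple root (B_2), so the type is B_2 (the algebra so(5)).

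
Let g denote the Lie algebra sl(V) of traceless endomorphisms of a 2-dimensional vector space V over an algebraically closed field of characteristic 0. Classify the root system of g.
This is sl(2), which has dimension 2^2 - 1 = 3 and rank 2 - 1 = 1 (a Cartan subalgebra is the diagonal traceless matrices). In the classification of classical Lie algebras, the special linear algebra sl(n+1) has type A_n; here n = 1, so the Dynkin diagram is a chain of 1 nodes with single edges (A_1). Hence the type is A_1.

type A_1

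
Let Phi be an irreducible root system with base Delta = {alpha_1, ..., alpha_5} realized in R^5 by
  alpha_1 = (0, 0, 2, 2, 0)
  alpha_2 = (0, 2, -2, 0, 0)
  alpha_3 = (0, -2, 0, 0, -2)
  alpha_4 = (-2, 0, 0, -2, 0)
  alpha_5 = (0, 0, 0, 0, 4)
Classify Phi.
Compute the Cartan integers a_ij = 2(alpha_i, alpha_j)/(alpha_j, alpha_j); the resulting 5x5 Cartan matrix is
[[2, -1, 0, -1, 0], [-1, 2, -1, 0, 0], [0, -1, 2, 0, -1], [-1, 0, 0, 2, 0], [0, 0, -2, 0, 2]].
The roots have two lengths (squared-length ratio 2:1); the short ones are alpha_{1,2,3,4}. The associated Dynkin diagram is a chain of 5 nodes with a double edge at one end; the terminal node there is the unique long simple root (C_5), so the type is C_5 (the algebra sp(10)).

C_5 (sp(10))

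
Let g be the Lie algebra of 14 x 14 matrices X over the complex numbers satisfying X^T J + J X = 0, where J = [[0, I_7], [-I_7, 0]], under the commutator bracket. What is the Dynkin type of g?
C_7 (sp(14))

This is sp(14), which has dimension 14(14+1)/2 = 105 and rank 14/2 = 7. In the classification of classical Lie algebras, the symplectic algebra sp(2n) has type C_n; here n = 7, so the Dynkin diagram is a chain of 7 nodes with a double edge at one end; the terminal node there is the unique long simple root (C_7). Hence the type is C_7.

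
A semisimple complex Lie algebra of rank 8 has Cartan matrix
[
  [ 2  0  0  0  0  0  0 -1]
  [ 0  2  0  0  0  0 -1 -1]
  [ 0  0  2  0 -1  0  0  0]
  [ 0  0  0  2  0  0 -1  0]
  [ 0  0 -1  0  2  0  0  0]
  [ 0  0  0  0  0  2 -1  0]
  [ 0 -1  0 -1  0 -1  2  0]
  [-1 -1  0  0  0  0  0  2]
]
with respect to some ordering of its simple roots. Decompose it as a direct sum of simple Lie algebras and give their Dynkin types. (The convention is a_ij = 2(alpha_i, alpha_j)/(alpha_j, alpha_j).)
The diagram associated to this matrix has two connected components: the simple roots {alpha_3, alpha_5} form a chain of 2 nodes with single edges (A_2), and {alpha_1, alpha_2, alpha_4, alpha_6, alpha_7, alpha_8} form a chain of 4 nodes with a fork of two nodes at one end (D_6). A semisimple Lie algebra decomposes uniquely as the direct sum of simple ideals, one per connected component of its Dynkin diagram, so g ≅ A_2 ⊕ D_6 (dimension 8 + 66 = 74).

A_2 (sl(3)) ⊕ D_6 (so(12))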